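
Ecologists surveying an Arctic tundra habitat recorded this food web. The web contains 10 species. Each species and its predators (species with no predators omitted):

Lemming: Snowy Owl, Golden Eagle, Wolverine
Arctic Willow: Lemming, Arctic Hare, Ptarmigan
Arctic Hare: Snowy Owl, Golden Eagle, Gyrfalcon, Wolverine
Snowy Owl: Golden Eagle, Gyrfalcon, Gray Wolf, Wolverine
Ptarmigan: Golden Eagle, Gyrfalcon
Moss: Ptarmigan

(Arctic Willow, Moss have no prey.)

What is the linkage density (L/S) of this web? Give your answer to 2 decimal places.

L/S = 1.70

There are L = 17 links among S = 10 species.
L/S = 17/10 = 1.7000 ≈ 1.70.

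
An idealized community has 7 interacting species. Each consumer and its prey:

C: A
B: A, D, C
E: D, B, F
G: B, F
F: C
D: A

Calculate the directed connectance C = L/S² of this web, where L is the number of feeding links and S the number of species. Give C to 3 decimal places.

C = 0.224

The web has S = 7 species and L = 11 feeding links.
C = L / S² = 11 / 49 = 0.2245 ≈ 0.224.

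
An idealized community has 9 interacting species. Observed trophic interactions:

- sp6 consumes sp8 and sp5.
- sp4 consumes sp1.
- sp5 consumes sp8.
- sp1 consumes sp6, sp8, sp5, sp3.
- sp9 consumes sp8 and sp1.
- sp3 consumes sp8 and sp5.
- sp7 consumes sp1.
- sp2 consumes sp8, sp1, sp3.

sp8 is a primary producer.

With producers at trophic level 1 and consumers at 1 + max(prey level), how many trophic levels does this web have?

5

Producers (level 1): sp8.
sp8 → sp5 → sp3 → sp1 → sp2 gives sp2 level 5.
No species has a prey at level 5, so no species reaches level 6.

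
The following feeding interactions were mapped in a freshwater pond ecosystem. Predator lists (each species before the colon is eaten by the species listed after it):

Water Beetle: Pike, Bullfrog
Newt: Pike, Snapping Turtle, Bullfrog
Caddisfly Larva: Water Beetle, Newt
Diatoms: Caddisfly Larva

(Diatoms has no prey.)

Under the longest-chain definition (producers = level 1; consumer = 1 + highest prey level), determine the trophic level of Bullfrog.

Diatoms is a producer → level 1.
Caddisfly Larva eats Diatoms → level 2.
Water Beetle eats Caddisfly Larva → level 3.
Bullfrog eats Water Beetle (level 3); other prey at levels: Newt 3 → level 4.

Trophic level 4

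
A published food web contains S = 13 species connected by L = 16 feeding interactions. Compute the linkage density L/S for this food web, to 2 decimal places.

L/S = 1.23

There are L = 16 links among S = 13 species.
L/S = 16/13 = 1.2308 ≈ 1.23.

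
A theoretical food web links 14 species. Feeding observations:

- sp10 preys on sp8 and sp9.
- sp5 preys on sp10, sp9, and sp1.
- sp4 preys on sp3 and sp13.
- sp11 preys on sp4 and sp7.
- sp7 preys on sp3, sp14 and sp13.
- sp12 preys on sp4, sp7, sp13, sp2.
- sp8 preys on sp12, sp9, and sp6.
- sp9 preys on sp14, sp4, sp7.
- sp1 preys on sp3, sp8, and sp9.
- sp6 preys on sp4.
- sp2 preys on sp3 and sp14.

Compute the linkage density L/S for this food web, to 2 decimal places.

There are L = 28 links among S = 14 species.
L/S = 28/14 = 2.0000 ≈ 2.00.

L/S = 2.00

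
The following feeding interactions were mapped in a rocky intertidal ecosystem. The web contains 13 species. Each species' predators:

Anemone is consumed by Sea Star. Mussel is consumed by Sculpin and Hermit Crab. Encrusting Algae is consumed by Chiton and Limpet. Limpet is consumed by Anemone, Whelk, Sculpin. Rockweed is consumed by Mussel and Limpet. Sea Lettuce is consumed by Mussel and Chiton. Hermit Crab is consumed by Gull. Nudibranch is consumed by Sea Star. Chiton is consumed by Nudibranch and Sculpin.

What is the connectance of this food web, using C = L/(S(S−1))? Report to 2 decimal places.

C = 0.10

The web has S = 13 species and L = 16 feeding links.
C = L / (S(S−1)) = 16 / 156 = 0.1026 ≈ 0.10.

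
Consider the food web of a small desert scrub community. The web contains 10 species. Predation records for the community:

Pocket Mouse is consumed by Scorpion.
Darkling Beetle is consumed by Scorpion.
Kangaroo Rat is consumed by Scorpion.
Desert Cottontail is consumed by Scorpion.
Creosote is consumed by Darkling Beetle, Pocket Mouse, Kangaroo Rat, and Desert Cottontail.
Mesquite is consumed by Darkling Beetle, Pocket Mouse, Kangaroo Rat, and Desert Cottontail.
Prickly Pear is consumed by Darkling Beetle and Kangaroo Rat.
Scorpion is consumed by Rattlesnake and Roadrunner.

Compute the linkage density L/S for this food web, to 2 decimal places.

There are L = 16 links among S = 10 species.
L/S = 16/10 = 1.6000 ≈ 1.60.

L/S = 1.60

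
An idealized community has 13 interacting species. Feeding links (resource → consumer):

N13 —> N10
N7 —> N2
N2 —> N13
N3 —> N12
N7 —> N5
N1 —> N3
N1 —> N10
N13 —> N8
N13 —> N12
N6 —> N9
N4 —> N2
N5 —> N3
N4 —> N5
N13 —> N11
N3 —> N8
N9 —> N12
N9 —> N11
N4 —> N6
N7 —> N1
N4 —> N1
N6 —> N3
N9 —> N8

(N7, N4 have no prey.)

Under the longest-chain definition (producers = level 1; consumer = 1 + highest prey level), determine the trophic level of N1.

Trophic level 2

N7 is a producer → level 1.
N1 eats N7 (level 1); other prey at levels: N4 1 → level 2.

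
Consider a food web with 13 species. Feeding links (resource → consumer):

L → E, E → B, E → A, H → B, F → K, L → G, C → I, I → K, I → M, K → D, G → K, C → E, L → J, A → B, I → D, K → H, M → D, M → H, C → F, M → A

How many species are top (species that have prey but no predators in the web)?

3

Top species (has prey, but nothing eats it): J, D, B.
Count: 3.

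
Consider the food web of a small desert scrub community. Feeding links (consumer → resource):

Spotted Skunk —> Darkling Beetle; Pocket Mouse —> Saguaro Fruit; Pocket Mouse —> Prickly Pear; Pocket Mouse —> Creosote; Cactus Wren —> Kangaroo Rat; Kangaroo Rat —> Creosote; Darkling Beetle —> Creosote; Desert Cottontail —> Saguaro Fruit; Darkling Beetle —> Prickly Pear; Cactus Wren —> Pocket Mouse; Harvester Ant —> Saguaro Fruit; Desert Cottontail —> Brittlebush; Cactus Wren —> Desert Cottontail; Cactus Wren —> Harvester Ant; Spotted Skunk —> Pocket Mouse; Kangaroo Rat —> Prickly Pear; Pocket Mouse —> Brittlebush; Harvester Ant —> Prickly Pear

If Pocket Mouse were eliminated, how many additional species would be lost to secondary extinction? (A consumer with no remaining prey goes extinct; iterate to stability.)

0

Remove Pocket Mouse.
Every predator of it retains at least one other prey: Cactus Wren still has Desert Cottontail, Kangaroo Rat, Harvester Ant; Spotted Skunk still has Darkling Beetle.
No consumer loses all prey, so no secondary extinctions occur.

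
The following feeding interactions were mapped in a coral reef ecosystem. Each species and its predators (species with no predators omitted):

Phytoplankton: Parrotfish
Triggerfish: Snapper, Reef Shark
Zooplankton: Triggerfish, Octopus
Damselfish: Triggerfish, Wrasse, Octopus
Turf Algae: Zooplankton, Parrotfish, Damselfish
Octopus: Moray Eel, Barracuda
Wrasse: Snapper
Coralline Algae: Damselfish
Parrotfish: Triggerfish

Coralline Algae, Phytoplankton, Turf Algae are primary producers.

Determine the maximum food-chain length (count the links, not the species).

3 links

One longest chain: Turf Algae → Zooplankton → Octopus → Moray Eel.
It has 4 species and 3 links.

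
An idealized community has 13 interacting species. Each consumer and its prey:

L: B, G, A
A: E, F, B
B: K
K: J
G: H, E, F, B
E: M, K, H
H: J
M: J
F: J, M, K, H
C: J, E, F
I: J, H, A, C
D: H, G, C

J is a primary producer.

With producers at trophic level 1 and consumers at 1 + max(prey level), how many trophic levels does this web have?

Producers (level 1): J.
J → M → E → C → D gives D level 5.
No species has a prey at level 5, so no species reaches level 6.

5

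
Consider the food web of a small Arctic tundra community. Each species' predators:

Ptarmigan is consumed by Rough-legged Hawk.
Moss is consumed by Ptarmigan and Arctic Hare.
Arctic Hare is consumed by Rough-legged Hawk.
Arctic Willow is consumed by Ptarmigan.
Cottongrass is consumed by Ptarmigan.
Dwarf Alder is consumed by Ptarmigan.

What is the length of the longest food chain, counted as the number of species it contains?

3 species

One longest chain: Cottongrass → Ptarmigan → Rough-legged Hawk.
It has 3 species and 2 links.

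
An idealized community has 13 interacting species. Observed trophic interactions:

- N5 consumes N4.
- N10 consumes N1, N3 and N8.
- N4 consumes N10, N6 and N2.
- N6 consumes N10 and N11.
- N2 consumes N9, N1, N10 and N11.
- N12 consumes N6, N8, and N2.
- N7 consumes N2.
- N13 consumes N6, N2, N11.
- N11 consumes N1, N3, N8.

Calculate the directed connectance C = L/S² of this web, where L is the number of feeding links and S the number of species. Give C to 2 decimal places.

C = 0.14

The web has S = 13 species and L = 23 feeding links.
C = L / S² = 23 / 169 = 0.1361 ≈ 0.14.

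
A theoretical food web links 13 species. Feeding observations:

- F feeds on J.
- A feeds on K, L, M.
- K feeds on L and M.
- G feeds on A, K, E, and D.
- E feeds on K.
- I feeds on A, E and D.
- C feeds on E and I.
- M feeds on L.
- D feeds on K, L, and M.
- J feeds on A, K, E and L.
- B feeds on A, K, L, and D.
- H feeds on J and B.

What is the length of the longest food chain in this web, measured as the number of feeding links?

5 links

One longest chain: L → M → K → E → J → F.
It has 6 species and 5 links.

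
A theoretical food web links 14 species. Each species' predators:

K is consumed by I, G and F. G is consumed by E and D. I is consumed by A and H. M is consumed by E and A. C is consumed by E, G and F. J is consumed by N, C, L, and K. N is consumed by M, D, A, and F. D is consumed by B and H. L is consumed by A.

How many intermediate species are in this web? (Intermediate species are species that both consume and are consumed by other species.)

8

Intermediate species (has both prey and predators): L, N, C, K, I, G, M, D.
Count: 8.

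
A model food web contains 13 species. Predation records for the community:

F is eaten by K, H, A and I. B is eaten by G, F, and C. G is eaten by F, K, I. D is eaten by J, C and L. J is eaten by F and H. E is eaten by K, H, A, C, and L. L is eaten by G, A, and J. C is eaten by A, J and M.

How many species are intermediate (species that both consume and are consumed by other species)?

5

Intermediate species (has both prey and predators): C, L, G, J, F.
Count: 5.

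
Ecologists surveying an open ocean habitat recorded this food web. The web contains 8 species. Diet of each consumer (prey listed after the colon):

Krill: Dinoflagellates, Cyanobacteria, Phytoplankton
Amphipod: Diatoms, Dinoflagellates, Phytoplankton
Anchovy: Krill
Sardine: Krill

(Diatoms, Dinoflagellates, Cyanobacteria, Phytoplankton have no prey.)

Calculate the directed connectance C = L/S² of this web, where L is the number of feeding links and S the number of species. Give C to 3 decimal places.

C = 0.125

The web has S = 8 species and L = 8 feeding links.
C = L / S² = 8 / 64 = 0.1250 ≈ 0.125.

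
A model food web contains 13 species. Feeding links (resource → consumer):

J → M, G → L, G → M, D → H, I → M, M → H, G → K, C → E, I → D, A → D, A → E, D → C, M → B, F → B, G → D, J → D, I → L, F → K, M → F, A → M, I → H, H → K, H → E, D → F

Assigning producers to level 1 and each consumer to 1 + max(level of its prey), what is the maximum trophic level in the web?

4

Producers (level 1): G, J, A, I.
G → M → F → B gives B level 4.
No species has a prey at level 4, so no species reaches level 5.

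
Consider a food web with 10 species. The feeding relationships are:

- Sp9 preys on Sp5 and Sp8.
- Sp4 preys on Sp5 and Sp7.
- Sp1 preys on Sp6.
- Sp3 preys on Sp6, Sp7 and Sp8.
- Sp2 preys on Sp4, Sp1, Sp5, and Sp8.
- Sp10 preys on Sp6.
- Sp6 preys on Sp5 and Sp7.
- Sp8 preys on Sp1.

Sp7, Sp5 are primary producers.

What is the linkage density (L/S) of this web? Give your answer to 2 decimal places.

There are L = 16 links among S = 10 species.
L/S = 16/10 = 1.6000 ≈ 1.60.

L/S = 1.60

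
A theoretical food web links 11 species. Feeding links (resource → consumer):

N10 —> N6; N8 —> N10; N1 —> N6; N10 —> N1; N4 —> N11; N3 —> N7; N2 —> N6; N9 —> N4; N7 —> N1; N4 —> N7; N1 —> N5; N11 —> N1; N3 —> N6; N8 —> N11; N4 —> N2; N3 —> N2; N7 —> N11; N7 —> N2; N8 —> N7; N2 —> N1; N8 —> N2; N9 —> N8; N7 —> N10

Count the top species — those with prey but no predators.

2

Top species (has prey, but nothing eats it): N6, N5.
Count: 2.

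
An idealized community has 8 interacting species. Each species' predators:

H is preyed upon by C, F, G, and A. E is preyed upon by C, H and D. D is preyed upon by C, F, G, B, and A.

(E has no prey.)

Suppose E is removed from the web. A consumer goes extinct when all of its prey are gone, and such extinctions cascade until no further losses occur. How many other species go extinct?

Remove E.
Round 1: H (all prey gone), D (all prey gone) → extinct.
Round 2: C (all prey gone), G (all prey gone), B (all prey gone), F (all prey gone), A (all prey gone) → extinct.
No further losses. Total secondary extinctions: 7.

7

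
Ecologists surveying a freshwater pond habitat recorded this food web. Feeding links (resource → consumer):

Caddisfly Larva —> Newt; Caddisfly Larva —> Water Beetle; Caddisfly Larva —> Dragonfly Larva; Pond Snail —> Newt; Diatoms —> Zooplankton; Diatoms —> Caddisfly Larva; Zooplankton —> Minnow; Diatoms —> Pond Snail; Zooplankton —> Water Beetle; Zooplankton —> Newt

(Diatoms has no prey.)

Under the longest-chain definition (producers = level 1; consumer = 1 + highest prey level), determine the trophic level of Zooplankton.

Diatoms is a producer → level 1.
Zooplankton eats Diatoms → level 2.

Trophic level 2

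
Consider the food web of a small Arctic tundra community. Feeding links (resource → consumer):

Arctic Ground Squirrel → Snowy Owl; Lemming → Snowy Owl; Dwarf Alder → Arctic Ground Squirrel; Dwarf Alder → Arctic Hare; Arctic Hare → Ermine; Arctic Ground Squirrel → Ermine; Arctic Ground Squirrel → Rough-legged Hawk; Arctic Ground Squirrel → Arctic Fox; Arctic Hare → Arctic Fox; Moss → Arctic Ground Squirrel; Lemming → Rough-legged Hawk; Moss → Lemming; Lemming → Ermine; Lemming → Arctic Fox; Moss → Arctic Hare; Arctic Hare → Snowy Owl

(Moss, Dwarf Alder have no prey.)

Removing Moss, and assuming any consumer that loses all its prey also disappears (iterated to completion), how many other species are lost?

1

Remove Moss.
Round 1: Lemming (all prey gone) → extinct.
No further losses. Total secondary extinctions: 1.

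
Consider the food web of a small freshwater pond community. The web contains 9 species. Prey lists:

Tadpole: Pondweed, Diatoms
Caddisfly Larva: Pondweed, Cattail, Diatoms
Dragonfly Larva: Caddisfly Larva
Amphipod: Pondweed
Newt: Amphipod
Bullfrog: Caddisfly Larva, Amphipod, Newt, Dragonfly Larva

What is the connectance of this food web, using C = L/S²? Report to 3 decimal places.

The web has S = 9 species and L = 12 feeding links.
C = L / S² = 12 / 81 = 0.1481 ≈ 0.148.

C = 0.148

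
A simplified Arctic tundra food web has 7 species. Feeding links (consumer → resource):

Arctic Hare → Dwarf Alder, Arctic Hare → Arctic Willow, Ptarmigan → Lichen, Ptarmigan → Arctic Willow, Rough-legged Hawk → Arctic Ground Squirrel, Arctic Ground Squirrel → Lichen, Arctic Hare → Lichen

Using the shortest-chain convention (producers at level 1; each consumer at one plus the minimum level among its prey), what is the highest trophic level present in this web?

Producers (level 1): Arctic Willow, Lichen, Dwarf Alder.
Following each consumer down to its lowest-level prey: Lichen → Arctic Ground Squirrel → Rough-legged Hawk (levels 1 through 3).
All prey of Rough-legged Hawk (Arctic Ground Squirrel 2) are at level 2 or above, so Rough-legged Hawk is at level 1 + 2 = 3.
Every consumer has at least one prey at level 2 or below, so none exceeds level 3.

3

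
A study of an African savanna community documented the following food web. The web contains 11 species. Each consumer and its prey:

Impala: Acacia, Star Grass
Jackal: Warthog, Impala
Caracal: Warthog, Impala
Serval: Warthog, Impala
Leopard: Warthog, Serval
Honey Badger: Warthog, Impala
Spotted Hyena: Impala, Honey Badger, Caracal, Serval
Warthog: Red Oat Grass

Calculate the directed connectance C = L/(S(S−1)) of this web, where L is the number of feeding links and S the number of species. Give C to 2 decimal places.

The web has S = 11 species and L = 17 feeding links.
C = L / (S(S−1)) = 17 / 110 = 0.1545 ≈ 0.15.

C = 0.15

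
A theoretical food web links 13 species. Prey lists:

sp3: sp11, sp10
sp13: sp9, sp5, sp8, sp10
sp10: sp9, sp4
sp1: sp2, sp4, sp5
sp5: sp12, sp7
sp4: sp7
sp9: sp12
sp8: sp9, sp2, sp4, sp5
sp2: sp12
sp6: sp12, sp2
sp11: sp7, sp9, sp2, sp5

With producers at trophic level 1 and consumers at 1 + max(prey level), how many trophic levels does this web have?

Producers (level 1): sp12, sp7.
sp12 → sp9 → sp8 → sp13 gives sp13 level 4.
No species has a prey at level 4, so no species reaches level 5.

4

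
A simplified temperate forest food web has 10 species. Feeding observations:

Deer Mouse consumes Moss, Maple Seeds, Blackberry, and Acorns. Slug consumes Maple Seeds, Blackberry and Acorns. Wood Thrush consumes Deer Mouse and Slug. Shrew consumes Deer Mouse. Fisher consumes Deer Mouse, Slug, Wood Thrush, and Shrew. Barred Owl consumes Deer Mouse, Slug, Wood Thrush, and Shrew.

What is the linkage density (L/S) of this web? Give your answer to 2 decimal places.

L/S = 1.80

There are L = 18 links among S = 10 species.
L/S = 18/10 = 1.8000 ≈ 1.80.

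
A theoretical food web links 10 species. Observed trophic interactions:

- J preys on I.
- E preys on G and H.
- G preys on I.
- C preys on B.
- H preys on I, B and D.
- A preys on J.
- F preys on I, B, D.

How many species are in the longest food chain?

One longest chain: I → J → A.
It has 3 species and 2 links.

3 species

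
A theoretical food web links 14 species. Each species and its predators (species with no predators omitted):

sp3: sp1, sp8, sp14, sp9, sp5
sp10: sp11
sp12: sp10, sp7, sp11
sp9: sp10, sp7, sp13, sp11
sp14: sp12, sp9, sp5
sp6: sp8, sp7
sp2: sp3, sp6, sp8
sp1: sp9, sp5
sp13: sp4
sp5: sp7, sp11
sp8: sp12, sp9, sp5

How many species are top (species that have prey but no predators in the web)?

Top species (has prey, but nothing eats it): sp7, sp11, sp4.
Count: 3.

3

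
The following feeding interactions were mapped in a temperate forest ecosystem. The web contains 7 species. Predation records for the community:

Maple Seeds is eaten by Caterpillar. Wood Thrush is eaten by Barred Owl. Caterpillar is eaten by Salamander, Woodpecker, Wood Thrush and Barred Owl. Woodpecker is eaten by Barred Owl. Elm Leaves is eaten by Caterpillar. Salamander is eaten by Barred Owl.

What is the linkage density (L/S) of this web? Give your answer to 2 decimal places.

L/S = 1.29

There are L = 9 links among S = 7 species.
L/S = 9/7 = 1.2857 ≈ 1.29.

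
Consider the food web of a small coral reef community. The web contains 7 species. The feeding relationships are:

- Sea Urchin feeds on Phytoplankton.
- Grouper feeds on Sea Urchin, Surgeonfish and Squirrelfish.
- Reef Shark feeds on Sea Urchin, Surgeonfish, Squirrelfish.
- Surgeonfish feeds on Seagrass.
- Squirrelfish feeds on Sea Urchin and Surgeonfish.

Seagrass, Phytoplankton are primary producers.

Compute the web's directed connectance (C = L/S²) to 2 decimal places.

C = 0.20

The web has S = 7 species and L = 10 feeding links.
C = L / S² = 10 / 49 = 0.2041 ≈ 0.20.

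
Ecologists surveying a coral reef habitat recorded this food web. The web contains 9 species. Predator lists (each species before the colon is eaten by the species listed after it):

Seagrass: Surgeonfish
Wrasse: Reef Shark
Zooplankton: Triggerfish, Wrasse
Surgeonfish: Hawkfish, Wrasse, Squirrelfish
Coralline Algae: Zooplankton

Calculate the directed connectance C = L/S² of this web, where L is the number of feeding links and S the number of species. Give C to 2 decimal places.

C = 0.10

The web has S = 9 species and L = 8 feeding links.
C = L / S² = 8 / 81 = 0.0988 ≈ 0.10.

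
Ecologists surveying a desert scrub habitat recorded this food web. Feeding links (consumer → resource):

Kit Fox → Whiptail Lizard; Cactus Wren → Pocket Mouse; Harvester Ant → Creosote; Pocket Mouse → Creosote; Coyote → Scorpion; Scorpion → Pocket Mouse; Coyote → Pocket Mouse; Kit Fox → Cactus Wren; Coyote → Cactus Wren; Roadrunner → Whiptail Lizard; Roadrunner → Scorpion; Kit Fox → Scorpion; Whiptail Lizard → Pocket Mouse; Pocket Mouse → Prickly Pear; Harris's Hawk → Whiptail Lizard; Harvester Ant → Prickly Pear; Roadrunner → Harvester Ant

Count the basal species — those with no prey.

2

Basal species (no prey listed): Creosote, Prickly Pear.
Count: 2.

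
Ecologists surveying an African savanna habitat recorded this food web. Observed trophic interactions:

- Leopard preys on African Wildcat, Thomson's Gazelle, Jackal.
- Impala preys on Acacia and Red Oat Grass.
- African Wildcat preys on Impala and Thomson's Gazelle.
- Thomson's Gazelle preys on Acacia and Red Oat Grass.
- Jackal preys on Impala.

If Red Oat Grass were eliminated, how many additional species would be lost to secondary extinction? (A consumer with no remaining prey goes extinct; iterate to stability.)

0

Remove Red Oat Grass.
Every predator of it retains at least one other prey: Impala still has Acacia; Thomson's Gazelle still has Acacia.
No consumer loses all prey, so no secondary extinctions occur.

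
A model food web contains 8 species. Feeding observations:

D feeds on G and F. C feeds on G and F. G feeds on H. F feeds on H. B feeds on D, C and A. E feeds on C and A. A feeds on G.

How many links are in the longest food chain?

3 links

One longest chain: H → G → A → B.
It has 4 species and 3 links.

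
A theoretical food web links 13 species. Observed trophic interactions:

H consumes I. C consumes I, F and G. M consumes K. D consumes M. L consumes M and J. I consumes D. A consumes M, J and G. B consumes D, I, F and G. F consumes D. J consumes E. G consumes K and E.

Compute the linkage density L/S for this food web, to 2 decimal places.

L/S = 1.54

There are L = 20 links among S = 13 species.
L/S = 20/13 = 1.5385 ≈ 1.54.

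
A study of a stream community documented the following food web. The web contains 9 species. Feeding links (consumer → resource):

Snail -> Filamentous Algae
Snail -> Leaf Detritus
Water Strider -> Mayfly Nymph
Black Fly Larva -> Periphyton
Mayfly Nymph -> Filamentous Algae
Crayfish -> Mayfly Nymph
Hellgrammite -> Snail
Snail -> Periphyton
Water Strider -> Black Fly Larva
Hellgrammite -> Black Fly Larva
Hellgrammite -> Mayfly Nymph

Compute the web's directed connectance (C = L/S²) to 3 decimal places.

C = 0.136

The web has S = 9 species and L = 11 feeding links.
C = L / S² = 11 / 81 = 0.1358 ≈ 0.136.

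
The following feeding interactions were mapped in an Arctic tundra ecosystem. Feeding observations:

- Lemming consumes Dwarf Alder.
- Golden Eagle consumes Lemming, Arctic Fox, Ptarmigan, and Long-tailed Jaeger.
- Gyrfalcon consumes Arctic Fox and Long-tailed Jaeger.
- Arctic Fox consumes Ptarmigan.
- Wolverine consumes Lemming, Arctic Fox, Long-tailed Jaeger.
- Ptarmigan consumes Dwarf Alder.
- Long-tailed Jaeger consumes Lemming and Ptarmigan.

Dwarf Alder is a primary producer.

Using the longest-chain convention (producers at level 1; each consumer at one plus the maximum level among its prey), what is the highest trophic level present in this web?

4

Producers (level 1): Dwarf Alder.
Dwarf Alder → Lemming → Long-tailed Jaeger → Golden Eagle gives Golden Eagle level 4.
No species has a prey at level 4, so no species reaches level 5.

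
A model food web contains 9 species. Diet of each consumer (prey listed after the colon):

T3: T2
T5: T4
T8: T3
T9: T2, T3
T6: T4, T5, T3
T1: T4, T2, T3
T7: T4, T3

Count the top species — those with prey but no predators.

5

Top species (has prey, but nothing eats it): T9, T8, T6, T7, T1.
Count: 5.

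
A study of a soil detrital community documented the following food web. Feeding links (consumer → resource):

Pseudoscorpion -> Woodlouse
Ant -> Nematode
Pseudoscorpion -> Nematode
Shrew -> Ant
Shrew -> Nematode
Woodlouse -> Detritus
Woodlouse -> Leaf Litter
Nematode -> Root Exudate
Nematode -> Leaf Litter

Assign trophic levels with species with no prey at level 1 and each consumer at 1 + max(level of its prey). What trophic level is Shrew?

Trophic level 4

Root Exudate has no prey (basal) → level 1.
Nematode eats Root Exudate (level 1); other prey at levels: Leaf Litter 1 → level 2.
Ant eats Nematode → level 3.
Shrew eats Ant (level 3); other prey at levels: Nematode 2 → level 4.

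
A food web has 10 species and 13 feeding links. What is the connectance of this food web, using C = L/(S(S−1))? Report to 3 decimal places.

C = 0.144

The web has S = 10 species and L = 13 feeding links.
C = L / (S(S−1)) = 13 / 90 = 0.1444 ≈ 0.144.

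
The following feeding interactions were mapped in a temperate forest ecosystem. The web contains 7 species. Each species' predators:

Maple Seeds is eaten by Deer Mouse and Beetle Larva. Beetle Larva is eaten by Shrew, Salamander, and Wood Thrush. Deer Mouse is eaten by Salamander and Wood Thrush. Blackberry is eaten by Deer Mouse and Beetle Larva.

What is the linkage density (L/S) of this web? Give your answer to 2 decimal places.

L/S = 1.29

There are L = 9 links among S = 7 species.
L/S = 9/7 = 1.2857 ≈ 1.29.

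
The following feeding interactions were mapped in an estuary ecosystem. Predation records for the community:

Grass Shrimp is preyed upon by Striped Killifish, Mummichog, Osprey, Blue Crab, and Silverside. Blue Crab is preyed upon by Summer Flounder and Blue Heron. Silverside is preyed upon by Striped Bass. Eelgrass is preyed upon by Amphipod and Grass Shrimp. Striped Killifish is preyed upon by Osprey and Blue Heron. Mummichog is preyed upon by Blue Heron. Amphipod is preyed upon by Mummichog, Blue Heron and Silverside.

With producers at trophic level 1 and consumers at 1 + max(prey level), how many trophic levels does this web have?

4

Producers (level 1): Eelgrass.
Eelgrass → Grass Shrimp → Striped Killifish → Blue Heron gives Blue Heron level 4.
No species has a prey at level 4, so no species reaches level 5.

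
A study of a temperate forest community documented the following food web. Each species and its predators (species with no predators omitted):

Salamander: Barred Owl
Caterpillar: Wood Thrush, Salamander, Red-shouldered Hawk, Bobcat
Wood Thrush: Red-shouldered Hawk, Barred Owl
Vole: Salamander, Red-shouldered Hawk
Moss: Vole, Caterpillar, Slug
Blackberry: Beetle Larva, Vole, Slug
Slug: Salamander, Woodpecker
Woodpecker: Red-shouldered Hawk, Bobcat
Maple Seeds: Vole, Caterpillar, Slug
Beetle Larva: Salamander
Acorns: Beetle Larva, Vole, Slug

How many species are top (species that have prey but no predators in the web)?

3

Top species (has prey, but nothing eats it): Red-shouldered Hawk, Barred Owl, Bobcat.
Count: 3.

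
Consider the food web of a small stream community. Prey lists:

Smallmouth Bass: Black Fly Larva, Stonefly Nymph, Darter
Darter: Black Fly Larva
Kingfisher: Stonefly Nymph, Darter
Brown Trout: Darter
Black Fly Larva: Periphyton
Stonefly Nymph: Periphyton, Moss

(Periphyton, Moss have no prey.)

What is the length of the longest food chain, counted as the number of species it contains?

One longest chain: Periphyton → Black Fly Larva → Darter → Brown Trout.
It has 4 species and 3 links.

4 species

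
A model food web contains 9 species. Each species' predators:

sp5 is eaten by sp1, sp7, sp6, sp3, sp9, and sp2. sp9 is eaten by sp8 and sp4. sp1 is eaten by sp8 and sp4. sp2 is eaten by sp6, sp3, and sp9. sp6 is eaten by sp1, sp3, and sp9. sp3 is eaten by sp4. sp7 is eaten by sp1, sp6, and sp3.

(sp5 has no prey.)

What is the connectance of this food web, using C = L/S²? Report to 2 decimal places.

The web has S = 9 species and L = 20 feeding links.
C = L / S² = 20 / 81 = 0.2469 ≈ 0.25.

C = 0.25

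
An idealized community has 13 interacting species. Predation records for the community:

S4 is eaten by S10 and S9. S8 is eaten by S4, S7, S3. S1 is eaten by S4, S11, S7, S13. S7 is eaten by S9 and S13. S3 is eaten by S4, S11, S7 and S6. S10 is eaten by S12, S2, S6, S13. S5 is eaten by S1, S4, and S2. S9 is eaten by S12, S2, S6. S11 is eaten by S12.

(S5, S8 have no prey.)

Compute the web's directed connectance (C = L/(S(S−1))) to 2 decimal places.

The web has S = 13 species and L = 26 feeding links.
C = L / (S(S−1)) = 26 / 156 = 0.1667 ≈ 0.17.

C = 0.17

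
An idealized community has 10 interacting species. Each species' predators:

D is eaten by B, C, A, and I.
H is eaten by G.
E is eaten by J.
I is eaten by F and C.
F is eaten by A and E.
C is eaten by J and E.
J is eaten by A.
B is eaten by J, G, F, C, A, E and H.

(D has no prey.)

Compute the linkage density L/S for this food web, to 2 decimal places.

There are L = 20 links among S = 10 species.
L/S = 20/10 = 2.0000 ≈ 2.00.

L/S = 2.00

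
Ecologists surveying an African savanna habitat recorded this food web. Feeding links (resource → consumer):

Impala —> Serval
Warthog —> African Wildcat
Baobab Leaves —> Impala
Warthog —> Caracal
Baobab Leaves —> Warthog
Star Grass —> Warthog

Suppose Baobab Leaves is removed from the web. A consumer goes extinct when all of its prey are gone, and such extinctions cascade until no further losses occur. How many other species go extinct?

Remove Baobab Leaves.
Round 1: Impala (all prey gone) → extinct.
Round 2: Serval (all prey gone) → extinct.
No further losses. Total secondary extinctions: 2.

2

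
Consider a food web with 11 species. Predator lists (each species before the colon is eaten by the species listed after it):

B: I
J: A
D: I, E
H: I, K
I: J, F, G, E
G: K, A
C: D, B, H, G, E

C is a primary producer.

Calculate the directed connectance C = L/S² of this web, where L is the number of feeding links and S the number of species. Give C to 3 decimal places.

C = 0.140

The web has S = 11 species and L = 17 feeding links.
C = L / S² = 17 / 121 = 0.1405 ≈ 0.140.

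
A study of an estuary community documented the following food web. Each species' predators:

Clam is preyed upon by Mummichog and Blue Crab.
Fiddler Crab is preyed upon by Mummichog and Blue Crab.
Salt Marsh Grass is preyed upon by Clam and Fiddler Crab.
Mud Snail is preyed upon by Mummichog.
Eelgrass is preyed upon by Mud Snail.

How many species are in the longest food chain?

3 species

One longest chain: Salt Marsh Grass → Clam → Blue Crab.
It has 3 species and 2 links.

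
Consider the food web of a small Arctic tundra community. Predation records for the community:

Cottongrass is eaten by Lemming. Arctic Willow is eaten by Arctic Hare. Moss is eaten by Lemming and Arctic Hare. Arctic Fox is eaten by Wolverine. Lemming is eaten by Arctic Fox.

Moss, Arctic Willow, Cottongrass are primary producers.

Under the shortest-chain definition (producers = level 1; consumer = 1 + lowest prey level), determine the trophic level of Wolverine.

Trophic level 4

Moss is a producer → level 1.
Lemming eats Moss → level 2.
Arctic Fox eats Lemming → level 3.
Wolverine eats Arctic Fox → level 4.
No prey of Wolverine is below level 3, so 4 is the minimum.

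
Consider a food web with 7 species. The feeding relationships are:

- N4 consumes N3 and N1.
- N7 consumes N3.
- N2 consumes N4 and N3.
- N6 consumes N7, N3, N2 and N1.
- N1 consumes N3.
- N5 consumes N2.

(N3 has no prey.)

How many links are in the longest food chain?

4 links

One longest chain: N3 → N1 → N4 → N2 → N6.
It has 5 species and 4 links.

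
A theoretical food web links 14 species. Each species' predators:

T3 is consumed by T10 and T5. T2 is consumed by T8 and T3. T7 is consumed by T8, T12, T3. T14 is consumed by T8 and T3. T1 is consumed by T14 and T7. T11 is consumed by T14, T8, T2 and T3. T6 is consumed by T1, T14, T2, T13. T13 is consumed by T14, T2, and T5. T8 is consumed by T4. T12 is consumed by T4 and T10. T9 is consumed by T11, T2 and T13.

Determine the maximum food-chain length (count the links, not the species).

4 links

One longest chain: T6 → T1 → T7 → T3 → T5.
It has 5 species and 4 links.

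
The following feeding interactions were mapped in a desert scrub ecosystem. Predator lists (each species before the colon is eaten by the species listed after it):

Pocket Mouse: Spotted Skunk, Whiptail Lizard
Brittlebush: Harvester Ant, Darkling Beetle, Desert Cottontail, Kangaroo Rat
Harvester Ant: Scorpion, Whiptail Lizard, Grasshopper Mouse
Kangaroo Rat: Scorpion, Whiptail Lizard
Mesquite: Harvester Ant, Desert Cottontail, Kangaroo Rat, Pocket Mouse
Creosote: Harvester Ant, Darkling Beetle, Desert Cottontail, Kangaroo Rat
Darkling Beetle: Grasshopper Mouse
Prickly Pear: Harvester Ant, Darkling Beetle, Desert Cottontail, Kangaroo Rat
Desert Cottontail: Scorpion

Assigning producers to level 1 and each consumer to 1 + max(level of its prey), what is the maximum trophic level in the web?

Producers (level 1): Prickly Pear, Brittlebush, Mesquite, Creosote.
Prickly Pear → Harvester Ant → Scorpion gives Scorpion level 3.
No species has a prey at level 3, so no species reaches level 4.

3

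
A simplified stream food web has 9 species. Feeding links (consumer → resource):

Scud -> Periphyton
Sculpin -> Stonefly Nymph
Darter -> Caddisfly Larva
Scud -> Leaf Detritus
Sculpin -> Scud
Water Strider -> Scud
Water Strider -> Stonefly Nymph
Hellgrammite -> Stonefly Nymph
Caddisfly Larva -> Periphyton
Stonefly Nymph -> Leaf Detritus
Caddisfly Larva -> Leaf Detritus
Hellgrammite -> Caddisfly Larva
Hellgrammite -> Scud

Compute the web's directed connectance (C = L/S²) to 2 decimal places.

C = 0.16

The web has S = 9 species and L = 13 feeding links.
C = L / S² = 13 / 81 = 0.1605 ≈ 0.16.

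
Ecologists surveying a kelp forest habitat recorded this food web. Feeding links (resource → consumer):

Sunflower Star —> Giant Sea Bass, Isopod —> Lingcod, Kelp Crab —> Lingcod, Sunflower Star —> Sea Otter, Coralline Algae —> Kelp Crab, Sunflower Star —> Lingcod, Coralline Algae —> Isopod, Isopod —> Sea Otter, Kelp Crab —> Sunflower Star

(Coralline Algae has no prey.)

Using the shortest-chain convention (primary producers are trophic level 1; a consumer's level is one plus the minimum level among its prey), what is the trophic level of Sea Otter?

Trophic level 3

Coralline Algae is a producer → level 1.
Isopod eats Coralline Algae → level 2.
Sea Otter eats Isopod → level 3.
No prey of Sea Otter is below level 2, so 3 is the minimum.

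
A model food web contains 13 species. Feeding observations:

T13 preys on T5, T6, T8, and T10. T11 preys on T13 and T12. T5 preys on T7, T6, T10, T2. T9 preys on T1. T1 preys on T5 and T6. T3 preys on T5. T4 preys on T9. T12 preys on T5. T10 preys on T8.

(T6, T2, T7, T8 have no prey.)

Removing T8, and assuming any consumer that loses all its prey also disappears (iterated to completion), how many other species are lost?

Remove T8.
Round 1: T10 (all prey gone) → extinct.
No further losses. Total secondary extinctions: 1.

1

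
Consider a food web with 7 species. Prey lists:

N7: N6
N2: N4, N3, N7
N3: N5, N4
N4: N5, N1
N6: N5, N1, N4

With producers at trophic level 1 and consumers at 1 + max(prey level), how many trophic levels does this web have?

Producers (level 1): N5, N1.
N5 → N4 → N6 → N7 → N2 gives N2 level 5.
No species has a prey at level 5, so no species reaches level 6.

5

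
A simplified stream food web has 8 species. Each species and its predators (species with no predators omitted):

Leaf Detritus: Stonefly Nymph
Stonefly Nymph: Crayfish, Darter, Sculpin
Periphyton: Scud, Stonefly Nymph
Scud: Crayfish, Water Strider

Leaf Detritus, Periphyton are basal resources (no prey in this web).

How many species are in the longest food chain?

One longest chain: Periphyton → Scud → Crayfish.
It has 3 species and 2 links.

3 species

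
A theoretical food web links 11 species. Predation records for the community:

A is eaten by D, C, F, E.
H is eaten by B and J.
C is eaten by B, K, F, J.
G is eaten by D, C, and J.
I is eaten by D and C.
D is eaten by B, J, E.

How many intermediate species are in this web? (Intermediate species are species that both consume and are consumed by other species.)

2

Intermediate species (has both prey and predators): D, C.
Count: 2.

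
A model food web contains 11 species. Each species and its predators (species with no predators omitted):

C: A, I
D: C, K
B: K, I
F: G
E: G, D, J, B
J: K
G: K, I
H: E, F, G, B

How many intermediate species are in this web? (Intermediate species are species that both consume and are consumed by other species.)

Intermediate species (has both prey and predators): E, F, G, D, J, B, C.
Count: 7.

7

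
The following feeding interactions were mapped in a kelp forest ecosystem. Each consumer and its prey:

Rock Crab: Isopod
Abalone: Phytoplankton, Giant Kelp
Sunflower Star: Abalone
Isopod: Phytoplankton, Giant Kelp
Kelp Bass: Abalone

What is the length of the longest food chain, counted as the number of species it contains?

3 species

One longest chain: Phytoplankton → Isopod → Rock Crab.
It has 3 species and 2 links.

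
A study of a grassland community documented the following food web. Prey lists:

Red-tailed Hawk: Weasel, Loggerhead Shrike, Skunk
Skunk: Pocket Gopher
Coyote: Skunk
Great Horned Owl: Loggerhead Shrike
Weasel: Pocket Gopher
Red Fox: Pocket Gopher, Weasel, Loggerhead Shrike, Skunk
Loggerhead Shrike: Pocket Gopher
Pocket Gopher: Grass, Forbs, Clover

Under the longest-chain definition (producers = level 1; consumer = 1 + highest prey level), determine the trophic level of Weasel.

Trophic level 3

Grass is a producer → level 1.
Pocket Gopher eats Grass (level 1); other prey at levels: Forbs 1, Clover 1 → level 2.
Weasel eats Pocket Gopher → level 3.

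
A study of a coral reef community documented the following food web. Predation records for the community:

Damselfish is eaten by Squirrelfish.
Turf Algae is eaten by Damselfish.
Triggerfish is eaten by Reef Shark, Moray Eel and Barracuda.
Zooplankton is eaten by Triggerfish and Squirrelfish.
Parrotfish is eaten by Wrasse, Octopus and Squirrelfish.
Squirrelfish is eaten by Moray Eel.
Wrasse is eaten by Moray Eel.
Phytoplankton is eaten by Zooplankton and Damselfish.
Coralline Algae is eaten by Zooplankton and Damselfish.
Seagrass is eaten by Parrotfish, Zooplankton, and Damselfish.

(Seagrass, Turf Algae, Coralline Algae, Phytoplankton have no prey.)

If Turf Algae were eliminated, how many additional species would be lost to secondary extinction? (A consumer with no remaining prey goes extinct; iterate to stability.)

0

Remove Turf Algae.
Every predator of it retains at least one other prey: Damselfish still has Seagrass, Coralline Algae, Phytoplankton.
No consumer loses all prey, so no secondary extinctions occur.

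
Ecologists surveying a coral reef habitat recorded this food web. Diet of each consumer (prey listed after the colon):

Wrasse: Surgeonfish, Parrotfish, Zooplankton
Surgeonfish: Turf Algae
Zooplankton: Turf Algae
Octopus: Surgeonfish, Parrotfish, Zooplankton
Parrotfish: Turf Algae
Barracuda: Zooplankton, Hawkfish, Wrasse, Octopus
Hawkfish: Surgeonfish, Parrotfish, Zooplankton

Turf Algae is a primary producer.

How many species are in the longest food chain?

4 species

One longest chain: Turf Algae → Surgeonfish → Hawkfish → Barracuda.
It has 4 species and 3 links.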